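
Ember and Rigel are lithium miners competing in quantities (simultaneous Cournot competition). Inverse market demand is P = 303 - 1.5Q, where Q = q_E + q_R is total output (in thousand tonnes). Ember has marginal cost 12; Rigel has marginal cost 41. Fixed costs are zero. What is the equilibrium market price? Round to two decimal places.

118.67

Ember's profit: π_E = (303 - 1.5Q)q_E - (12q_E). Setting ∂π_E/∂q_E = 0: 291 - 3q_E - (3/2)(q_R) = 0.
Rigel's profit: π_R = (303 - 1.5Q)q_R - (41q_R). Setting ∂π_R/∂q_R = 0: 262 - 3q_R - (3/2)(q_E) = 0.
Best responses: q_E = (291 - (3/2)q_R)/3, q_R = (262 - (3/2)q_E)/3.
Substituting one into the other gives q_E = 640/9 and q_R = 466/9.
Total output Q = 1106/9, so price P = 303 - (3/2)·(1106/9) = 356/3.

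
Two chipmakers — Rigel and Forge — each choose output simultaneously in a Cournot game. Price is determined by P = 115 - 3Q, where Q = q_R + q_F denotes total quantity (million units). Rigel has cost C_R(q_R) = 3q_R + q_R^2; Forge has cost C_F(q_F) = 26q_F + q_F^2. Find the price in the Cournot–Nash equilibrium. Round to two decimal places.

Rigel's profit: π_R = (115 - 3Q)q_R - (3q_R + q_R²). Setting ∂π_R/∂q_R = 0: 112 - 8q_R - 3(q_F) = 0.
Forge's first-order condition: 89 - 8q_F - 3(q_R) = 0.
Best responses: q_R = (112 - 3q_F)/8, q_F = (89 - 3q_R)/8.
Solving the pair: q_R = 629/55, q_F = 376/55.
Total output Q = 201/11, so price P = 115 - 3·(201/11) = 662/11.

60.18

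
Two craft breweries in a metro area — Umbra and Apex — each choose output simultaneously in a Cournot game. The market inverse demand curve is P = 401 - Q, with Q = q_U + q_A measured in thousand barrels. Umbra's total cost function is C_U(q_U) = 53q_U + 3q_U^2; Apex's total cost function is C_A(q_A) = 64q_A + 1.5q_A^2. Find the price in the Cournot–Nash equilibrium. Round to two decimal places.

Umbra's profit: π_U = (401 - Q)q_U - (53q_U + 3q_U²). Setting ∂π_U/∂q_U = 0: 348 - 8q_U - (q_A) = 0.
Apex's first-order condition: 337 - 5q_A - (q_U) = 0.
So q_U = (348 - q_A)/8 and q_A = (337 - q_U)/5.
Solving the pair: q_U = 1403/39, q_A = 60.2051.
Total output Q = 96.1795, so price P = 401 - 96.1795 = 304.8205.

304.82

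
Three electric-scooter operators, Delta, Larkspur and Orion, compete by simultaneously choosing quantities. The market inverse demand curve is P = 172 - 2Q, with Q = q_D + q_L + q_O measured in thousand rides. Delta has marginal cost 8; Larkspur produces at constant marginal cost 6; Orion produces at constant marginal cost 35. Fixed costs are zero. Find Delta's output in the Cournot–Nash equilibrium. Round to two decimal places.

Delta's profit: π_D = (172 - 2Q)q_D - (8q_D). Setting ∂π_D/∂q_D = 0: 164 - 4q_D - 2(q_L + q_O) = 0.
Larkspur's profit: π_L = (172 - 2Q)q_L - (6q_L). Setting ∂π_L/∂q_L = 0: 166 - 4q_L - 2(q_D + q_O) = 0.
Orion's first-order condition: 137 - 4q_O - 2(q_D + q_L) = 0.
Adding the 3 conditions: 467 − 4Q − 4Q = 0, i.e. Q = 467/8.
Back-substituting: q_D = (164 − 467/4)/2 = 189/8, q_L = (166 − 467/4)/2 = 197/8, q_O = (137 − 467/4)/2 = 81/8.

23.63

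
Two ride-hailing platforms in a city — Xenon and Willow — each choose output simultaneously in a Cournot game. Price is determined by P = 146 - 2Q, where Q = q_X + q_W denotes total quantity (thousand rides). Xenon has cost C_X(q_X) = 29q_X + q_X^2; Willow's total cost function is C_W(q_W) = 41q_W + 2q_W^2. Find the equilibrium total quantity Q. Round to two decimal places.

25.50

Xenon's profit: π_X = (146 - 2Q)q_X - (29q_X + q_X²). Setting ∂π_X/∂q_X = 0: 117 - 6q_X - 2(q_W) = 0.
Willow's profit: π_W = (146 - 2Q)q_W - (41q_W + 2q_W²). Setting ∂π_W/∂q_W = 0: 105 - 8q_W - 2(q_X) = 0.
So q_X = (117 - 2q_W)/6 and q_W = (105 - 2q_X)/8.
Solving the pair: q_X = 33/2, q_W = 9.
Total output Q = 33/2 + 9 = 51/2.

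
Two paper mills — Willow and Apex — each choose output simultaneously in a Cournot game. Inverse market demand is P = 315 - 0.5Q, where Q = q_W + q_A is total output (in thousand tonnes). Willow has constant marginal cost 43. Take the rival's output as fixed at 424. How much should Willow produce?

60

With the rival's output fixed at 424, Willow's profit is π_W = (315 - (1/2)·424 - (1/2)q_W)q_W - (43q_W) = (103 - (1/2)q_W)q_W - (43q_W).
∂π_W/∂q_W = 60 - q_W = 0, so q_W = 60.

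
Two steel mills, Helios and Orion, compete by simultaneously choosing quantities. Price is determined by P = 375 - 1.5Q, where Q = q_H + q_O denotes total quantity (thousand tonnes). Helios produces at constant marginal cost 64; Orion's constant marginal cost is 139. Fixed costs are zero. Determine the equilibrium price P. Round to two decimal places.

192.67

Helios's profit: π_H = (375 - 1.5Q)q_H - (64q_H). Setting ∂π_H/∂q_H = 0: 311 - 3q_H - (3/2)(q_O) = 0.
Orion's first-order condition: 236 - 3q_O - (3/2)(q_H) = 0.
So q_H = (311 - (3/2)q_O)/3 and q_O = (236 - (3/2)q_H)/3.
Substituting one into the other gives q_H = 772/9 and q_O = 322/9.
Total output Q = 1094/9, so price P = 375 - (3/2)·(1094/9) = 578/3.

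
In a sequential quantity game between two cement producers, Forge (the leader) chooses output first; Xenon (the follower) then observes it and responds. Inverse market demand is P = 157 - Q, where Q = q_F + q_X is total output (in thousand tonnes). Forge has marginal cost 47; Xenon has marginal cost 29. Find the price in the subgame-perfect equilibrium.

The follower Xenon best-responds to any q_F: π_X = (157 - Q)q_X - 29q_X.
Setting the follower's marginal profit to zero, 128 - q_F - 2q_X = 0, i.e. q_X = (128 - q_F)/2.
The leader anticipates this reaction. Substituting into P = 157 - Q gives P = 93 - (1/2)q_F, so π_F = (93 - (1/2)q_F)q_F - 47q_F.
Leader FOC: 46 - q_F = 0, so q_F = 46.
Then q_X = (128 - 46)/2 = 41.
Total output Q = 87, so price P = 157 - 87 = 70.

70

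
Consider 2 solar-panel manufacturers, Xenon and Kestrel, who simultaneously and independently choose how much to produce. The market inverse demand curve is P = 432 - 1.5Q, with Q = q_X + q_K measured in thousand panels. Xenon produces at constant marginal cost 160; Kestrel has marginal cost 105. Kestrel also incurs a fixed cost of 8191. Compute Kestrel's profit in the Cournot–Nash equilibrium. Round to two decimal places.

2618.19

Xenon's profit: π_X = (432 - 1.5Q)q_X - (160q_X). Setting ∂π_X/∂q_X = 0: 272 - 3q_X - (3/2)(q_K) = 0.
Kestrel's first-order condition: 327 - 3q_K - (3/2)(q_X) = 0.
So q_X = (272 - (3/2)q_K)/3 and q_K = (327 - (3/2)q_X)/3.
Substituting one into the other gives q_X = 434/9 and q_K = 764/9.
Price P = 432 - (3/2)·(1198/9) = 697/3.
Kestrel's profit: (697/3 - 105)·(764/9) - 8191 = 2618.1852.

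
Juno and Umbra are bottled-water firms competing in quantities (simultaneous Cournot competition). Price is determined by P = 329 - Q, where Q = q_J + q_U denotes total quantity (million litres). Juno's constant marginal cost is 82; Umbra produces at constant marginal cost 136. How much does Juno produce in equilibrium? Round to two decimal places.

100.33

Juno's profit: π_J = (329 - Q)q_J - (82q_J). Setting ∂π_J/∂q_J = 0: 247 - 2q_J - (q_U) = 0.
Umbra's first-order condition: 193 - 2q_U - (q_J) = 0.
Rearranging gives the reaction functions q_J = (247 - q_U)/2 and q_U = (193 - q_J)/2.
Substituting one into the other gives q_J = 301/3 and q_U = 139/3.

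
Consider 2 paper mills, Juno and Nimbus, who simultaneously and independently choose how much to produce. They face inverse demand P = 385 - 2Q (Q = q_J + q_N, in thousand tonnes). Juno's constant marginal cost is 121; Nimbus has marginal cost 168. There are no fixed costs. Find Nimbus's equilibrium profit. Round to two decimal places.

1605.56

Juno's profit: π_J = (385 - 2Q)q_J - (121q_J). Setting ∂π_J/∂q_J = 0: 264 - 4q_J - 2(q_N) = 0.
Nimbus's profit: π_N = (385 - 2Q)q_N - (168q_N). Setting ∂π_N/∂q_N = 0: 217 - 4q_N - 2(q_J) = 0.
So q_J = (264 - 2q_N)/4 and q_N = (217 - 2q_J)/4.
Substituting one into the other gives q_J = 311/6 and q_N = 85/3.
Price P = 385 - 2·(481/6) = 674/3.
Nimbus's profit: (674/3 - 168)·(85/3) = 1605.5556.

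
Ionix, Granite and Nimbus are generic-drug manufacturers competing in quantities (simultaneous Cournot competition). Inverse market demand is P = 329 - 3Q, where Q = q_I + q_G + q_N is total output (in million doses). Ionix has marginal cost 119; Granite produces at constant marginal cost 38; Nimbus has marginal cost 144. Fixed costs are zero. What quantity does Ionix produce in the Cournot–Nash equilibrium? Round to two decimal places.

12.83

Ionix's profit: π_I = (329 - 3Q)q_I - (119q_I). Setting ∂π_I/∂q_I = 0: 210 - 6q_I - 3(q_G + q_N) = 0.
Granite's profit: π_G = (329 - 3Q)q_G - (38q_G). Setting ∂π_G/∂q_G = 0: 291 - 6q_G - 3(q_I + q_N) = 0.
Nimbus's first-order condition: 185 - 6q_N - 3(q_I + q_G) = 0.
Adding the 3 conditions: 686 − 6Q − 6Q = 0, i.e. Q = 343/6.
Back-substituting: q_I = (210 − 343/2)/3 = 77/6, q_G = (291 − 343/2)/3 = 239/6, q_N = (185 − 343/2)/3 = 9/2.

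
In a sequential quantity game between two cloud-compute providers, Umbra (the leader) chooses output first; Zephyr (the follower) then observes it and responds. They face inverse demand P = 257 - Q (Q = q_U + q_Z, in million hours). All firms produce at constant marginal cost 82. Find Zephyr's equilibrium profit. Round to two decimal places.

The follower Zephyr best-responds to any q_U: π_Z = (257 - Q)q_Z - 82q_Z.
Follower FOC: 175 - q_U - 2q_Z = 0, so q_Z(q_U) = (175 - q_U)/2.
The leader anticipates this reaction. Substituting into P = 257 - Q gives P = 339/2 - (1/2)q_U, so π_U = (339/2 - (1/2)q_U)q_U - 82q_U.
Leader FOC: 175/2 - q_U = 0, so q_U = 175/2.
Then q_Z = (175 - 175/2)/2 = 175/4.
Price P = 257 - 525/4 = 503/4.
Zephyr's profit: (503/4 - 82)·(175/4) = 1914.0625.

1914.06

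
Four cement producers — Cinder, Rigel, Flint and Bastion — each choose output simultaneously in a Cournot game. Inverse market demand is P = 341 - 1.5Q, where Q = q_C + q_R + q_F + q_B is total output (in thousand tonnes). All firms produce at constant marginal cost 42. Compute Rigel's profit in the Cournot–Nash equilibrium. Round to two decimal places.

2384.03

A representative firm's profit is π_i = q_i(341 - 1.5Q) - 42q_i.
First-order condition (treating rivals' output as given): 299 - 3q_i - (3/2)·Σ_{j≠i} q_j = 0.
With identical firms every q_j equals q_i, so Σ_{j≠i} q_j = 3q_i and 299 = (15/2)q_i, giving q_i = 598/15.
Price P = 341 - (3/2)·159.4667 = 509/5.
Rigel's profit: (509/5 - 42)·(598/15) = 2384.0267.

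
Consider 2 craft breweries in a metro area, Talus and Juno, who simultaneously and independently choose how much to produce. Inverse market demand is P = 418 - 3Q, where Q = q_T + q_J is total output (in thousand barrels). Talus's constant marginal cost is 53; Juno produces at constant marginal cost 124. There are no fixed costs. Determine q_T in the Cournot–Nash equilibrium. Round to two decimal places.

Talus's profit: π_T = (418 - 3Q)q_T - (53q_T). Setting ∂π_T/∂q_T = 0: 365 - 6q_T - 3(q_J) = 0.
Juno's profit: π_J = (418 - 3Q)q_J - (124q_J). Setting ∂π_J/∂q_J = 0: 294 - 6q_J - 3(q_T) = 0.
So q_T = (365 - 3q_J)/6 and q_J = (294 - 3q_T)/6.
Substituting one into the other gives q_T = 436/9 and q_J = 223/9.

48.44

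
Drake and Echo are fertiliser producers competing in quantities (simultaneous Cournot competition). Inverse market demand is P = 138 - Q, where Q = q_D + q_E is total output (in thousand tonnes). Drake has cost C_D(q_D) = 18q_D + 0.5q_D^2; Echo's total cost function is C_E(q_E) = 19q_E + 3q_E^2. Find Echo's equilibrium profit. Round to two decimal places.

424.72

Drake's profit: π_D = (138 - Q)q_D - (18q_D + (1/2)q_D²). Setting ∂π_D/∂q_D = 0: 120 - 3q_D - (q_E) = 0.
Echo's profit: π_E = (138 - Q)q_E - (19q_E + 3q_E²). Setting ∂π_E/∂q_E = 0: 119 - 8q_E - (q_D) = 0.
Rearranging gives the reaction functions q_D = (120 - q_E)/3 and q_E = (119 - q_D)/8.
Solving the pair: q_D = 841/23, q_E = 237/23.
Price P = 138 - 1078/23 = 91.1304.
Echo's profit: 91.1304·(237/23) - 19·(237/23) - 3(237/23)² = 424.7183.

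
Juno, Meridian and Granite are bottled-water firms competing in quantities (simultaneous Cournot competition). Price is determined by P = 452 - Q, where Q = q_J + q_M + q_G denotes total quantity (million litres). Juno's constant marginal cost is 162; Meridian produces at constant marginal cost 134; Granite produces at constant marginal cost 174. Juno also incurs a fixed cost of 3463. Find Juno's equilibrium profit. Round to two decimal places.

1229.25

Juno's profit: π_J = (452 - Q)q_J - (162q_J). Setting ∂π_J/∂q_J = 0: 290 - 2q_J - (q_M + q_G) = 0.
Meridian's profit: π_M = (452 - Q)q_M - (134q_M). Setting ∂π_M/∂q_M = 0: 318 - 2q_M - (q_J + q_G) = 0.
Granite's profit: π_G = (452 - Q)q_G - (174q_G). Setting ∂π_G/∂q_G = 0: 278 - 2q_G - (q_J + q_M) = 0.
Adding the 3 conditions: 886 − 2Q − 2Q = 0, i.e. Q = 443/2.
Back-substituting: q_J = (290 − 443/2) = 137/2, q_M = (318 − 443/2) = 193/2, q_G = (278 − 443/2) = 113/2.
Price P = 452 - 443/2 = 461/2.
Juno's profit: (461/2 - 162)·(137/2) - 3463 = 1229.2500.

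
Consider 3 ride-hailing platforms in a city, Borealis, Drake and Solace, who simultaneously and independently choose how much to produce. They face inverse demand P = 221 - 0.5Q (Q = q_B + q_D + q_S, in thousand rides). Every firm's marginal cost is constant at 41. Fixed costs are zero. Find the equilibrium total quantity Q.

270

A representative firm's profit is π_i = q_i(221 - 0.5Q) - 41q_i.
Setting ∂π_i/∂q_i = 0 with rivals' quantities fixed: 180 - q_i - (1/2)·Σ_{j≠i} q_j = 0.
With identical firms every q_j equals q_i, so Σ_{j≠i} q_j = 2q_i and 180 = 2q_i, giving q_i = 90.
Total output Q = 90 + 90 + 90 = 270.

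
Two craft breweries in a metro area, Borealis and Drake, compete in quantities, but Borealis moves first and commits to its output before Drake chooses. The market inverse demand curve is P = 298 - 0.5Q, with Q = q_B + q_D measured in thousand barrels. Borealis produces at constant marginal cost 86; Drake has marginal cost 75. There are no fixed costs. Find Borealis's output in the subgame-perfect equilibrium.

Solve by backward induction. Given q_B, the follower Drake maximises π_D = (298 - (1/2)q_B - (1/2)q_D)q_D - 75q_D.
Setting the follower's marginal profit to zero, 223 - (1/2)q_B - q_D = 0, i.e. q_D = (223 - (1/2)q_B).
The leader anticipates this reaction. Substituting into P = 298 - 0.5Q gives P = 373/2 - (1/4)q_B, so π_B = (373/2 - (1/4)q_B)q_B - 86q_B.
Leader FOC: 201/2 - (1/2)q_B = 0, so q_B = 201.
Then q_D = (223 - (1/2)·201) = 245/2.

201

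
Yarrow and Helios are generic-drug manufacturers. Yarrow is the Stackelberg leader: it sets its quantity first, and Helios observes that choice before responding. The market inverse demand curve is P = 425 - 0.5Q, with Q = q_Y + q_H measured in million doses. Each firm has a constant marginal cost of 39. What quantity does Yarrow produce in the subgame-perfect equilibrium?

386

Solve by backward induction. Given q_Y, the follower Helios maximises π_H = (425 - (1/2)q_Y - (1/2)q_H)q_H - 39q_H.
Setting the follower's marginal profit to zero, 386 - (1/2)q_Y - q_H = 0, i.e. q_H = (386 - (1/2)q_Y).
The leader anticipates this reaction. Substituting into P = 425 - 0.5Q gives P = 232 - (1/4)q_Y, so π_Y = (232 - (1/4)q_Y)q_Y - 39q_Y.
Leader FOC: 193 - (1/2)q_Y = 0, so q_Y = 386.
Then q_H = (386 - (1/2)·386) = 193.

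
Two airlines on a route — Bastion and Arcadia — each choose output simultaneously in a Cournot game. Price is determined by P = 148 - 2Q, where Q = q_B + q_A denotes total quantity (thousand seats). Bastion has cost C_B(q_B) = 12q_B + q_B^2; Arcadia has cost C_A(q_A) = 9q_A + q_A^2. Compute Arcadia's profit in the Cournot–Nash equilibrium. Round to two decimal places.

925.32

Bastion's profit: π_B = (148 - 2Q)q_B - (12q_B + q_B²). Setting ∂π_B/∂q_B = 0: 136 - 6q_B - 2(q_A) = 0.
Arcadia's profit: π_A = (148 - 2Q)q_A - (9q_A + q_A²). Setting ∂π_A/∂q_A = 0: 139 - 6q_A - 2(q_B) = 0.
Best responses: q_B = (136 - 2q_A)/6, q_A = (139 - 2q_B)/6.
Substituting one into the other gives q_B = 269/16 and q_A = 281/16.
Price P = 148 - 2·(275/8) = 317/4.
Arcadia's profit: (317/4)·(281/16) - 9·(281/16) - (281/16)² = 925.3242.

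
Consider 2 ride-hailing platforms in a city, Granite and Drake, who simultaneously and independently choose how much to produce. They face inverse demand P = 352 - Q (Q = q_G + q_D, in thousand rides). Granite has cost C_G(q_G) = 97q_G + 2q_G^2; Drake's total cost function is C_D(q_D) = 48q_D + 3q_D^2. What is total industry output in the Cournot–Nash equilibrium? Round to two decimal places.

70.32

Granite's profit: π_G = (352 - Q)q_G - (97q_G + 2q_G²). Setting ∂π_G/∂q_G = 0: 255 - 6q_G - (q_D) = 0.
Drake's profit: π_D = (352 - Q)q_D - (48q_D + 3q_D²). Setting ∂π_D/∂q_D = 0: 304 - 8q_D - (q_G) = 0.
Rearranging gives the reaction functions q_G = (255 - q_D)/6 and q_D = (304 - q_G)/8.
Substituting one into the other gives q_G = 1736/47 and q_D = 1569/47.
Total output Q = 1736/47 + 1569/47 = 70.3191.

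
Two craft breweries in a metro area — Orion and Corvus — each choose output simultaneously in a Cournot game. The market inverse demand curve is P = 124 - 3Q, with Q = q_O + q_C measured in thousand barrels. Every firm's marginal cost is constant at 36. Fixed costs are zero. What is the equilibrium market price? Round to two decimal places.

Each firm earns π_i = (124 - 3Q)q_i - 36q_i.
First-order condition (treating rivals' output as given): 88 - 6q_i - 3q_j = 0.
With identical firms every q_j equals q_i, so q_j = q_i and 88 = 9q_i, giving q_i = 88/9.
Total output Q = 176/9, so price P = 124 - 3·(176/9) = 196/3.

65.33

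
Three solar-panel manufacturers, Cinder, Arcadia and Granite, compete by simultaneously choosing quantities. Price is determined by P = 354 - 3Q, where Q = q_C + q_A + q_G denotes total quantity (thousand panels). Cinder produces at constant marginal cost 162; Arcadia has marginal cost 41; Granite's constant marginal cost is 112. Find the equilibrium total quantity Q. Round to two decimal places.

62.25

Cinder's profit: π_C = (354 - 3Q)q_C - (162q_C). Setting ∂π_C/∂q_C = 0: 192 - 6q_C - 3(q_A + q_G) = 0.
Arcadia's first-order condition: 313 - 6q_A - 3(q_C + q_G) = 0.
Granite's first-order condition: 242 - 6q_G - 3(q_C + q_A) = 0.
Adding the 3 conditions: 747 − 6Q − 6Q = 0, i.e. Q = 249/4.
Back-substituting: q_C = (192 − 747/4)/3 = 7/4, q_A = (313 − 747/4)/3 = 505/12, q_G = (242 − 747/4)/3 = 221/12.
Total output Q = 7/4 + 505/12 + 221/12 = 249/4.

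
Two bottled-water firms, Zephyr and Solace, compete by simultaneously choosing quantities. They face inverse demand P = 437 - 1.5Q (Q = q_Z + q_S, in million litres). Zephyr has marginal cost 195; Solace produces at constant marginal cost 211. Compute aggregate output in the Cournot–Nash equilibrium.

Zephyr's profit: π_Z = (437 - 1.5Q)q_Z - (195q_Z). Setting ∂π_Z/∂q_Z = 0: 242 - 3q_Z - (3/2)(q_S) = 0.
Solace's first-order condition: 226 - 3q_S - (3/2)(q_Z) = 0.
So q_Z = (242 - (3/2)q_S)/3 and q_S = (226 - (3/2)q_Z)/3.
Solving the pair: q_Z = 172/3, q_S = 140/3.
Total output Q = 172/3 + 140/3 = 104.

104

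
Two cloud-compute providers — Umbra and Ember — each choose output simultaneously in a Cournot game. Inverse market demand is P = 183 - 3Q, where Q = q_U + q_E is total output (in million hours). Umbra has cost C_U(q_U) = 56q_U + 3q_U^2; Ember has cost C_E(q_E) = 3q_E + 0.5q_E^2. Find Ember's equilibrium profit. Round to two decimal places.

1969.23

Umbra's profit: π_U = (183 - 3Q)q_U - (56q_U + 3q_U²). Setting ∂π_U/∂q_U = 0: 127 - 12q_U - 3(q_E) = 0.
Ember's first-order condition: 180 - 7q_E - 3(q_U) = 0.
So q_U = (127 - 3q_E)/12 and q_E = (180 - 3q_U)/7.
Substituting one into the other gives q_U = 349/75 and q_E = 593/25.
Price P = 183 - 3·28.3733 = 97.8800.
Ember's profit: 97.8800·(593/25) - 3·(593/25) - (1/2)(593/25)² = 1969.2344.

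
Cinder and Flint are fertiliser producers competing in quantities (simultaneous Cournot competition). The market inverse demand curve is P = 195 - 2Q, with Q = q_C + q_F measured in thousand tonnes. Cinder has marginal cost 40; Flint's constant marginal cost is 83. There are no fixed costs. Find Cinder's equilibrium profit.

Cinder's profit: π_C = (195 - 2Q)q_C - (40q_C). Setting ∂π_C/∂q_C = 0: 155 - 4q_C - 2(q_F) = 0.
Flint's first-order condition: 112 - 4q_F - 2(q_C) = 0.
Rearranging gives the reaction functions q_C = (155 - 2q_F)/4 and q_F = (112 - 2q_C)/4.
Substituting one into the other gives q_C = 33 and q_F = 23/2.
Price P = 195 - 2·(89/2) = 106.
Cinder's profit: (106 - 40)·33 = 2178.

2178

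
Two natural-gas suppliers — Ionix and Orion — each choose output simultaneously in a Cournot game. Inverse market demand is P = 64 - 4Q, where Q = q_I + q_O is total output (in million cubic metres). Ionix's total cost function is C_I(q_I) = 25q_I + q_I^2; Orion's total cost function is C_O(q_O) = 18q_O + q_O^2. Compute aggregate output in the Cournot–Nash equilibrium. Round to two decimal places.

Ionix's profit: π_I = (64 - 4Q)q_I - (25q_I + q_I²). Setting ∂π_I/∂q_I = 0: 39 - 10q_I - 4(q_O) = 0.
Orion's first-order condition: 46 - 10q_O - 4(q_I) = 0.
So q_I = (39 - 4q_O)/10 and q_O = (46 - 4q_I)/10.
Solving the pair: q_I = 103/42, q_O = 76/21.
Total output Q = 103/42 + 76/21 = 85/14.

6.07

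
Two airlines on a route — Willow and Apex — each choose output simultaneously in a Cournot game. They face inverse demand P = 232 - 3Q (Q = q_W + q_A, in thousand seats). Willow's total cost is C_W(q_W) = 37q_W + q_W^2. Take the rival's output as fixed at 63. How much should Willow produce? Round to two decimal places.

0.75

With the rival's output fixed at 63, Willow's profit is π_W = (232 - 3·63 - 3q_W)q_W - (37q_W + q_W²) = (43 - 3q_W)q_W - (37q_W + q_W²).
∂π_W/∂q_W = 6 - 8q_W = 0, so q_W = 3/4.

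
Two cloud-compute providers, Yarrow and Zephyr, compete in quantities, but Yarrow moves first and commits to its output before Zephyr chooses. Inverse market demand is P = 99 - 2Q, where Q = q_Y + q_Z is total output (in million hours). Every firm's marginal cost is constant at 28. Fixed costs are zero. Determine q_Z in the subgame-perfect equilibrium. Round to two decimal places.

8.88

The follower Zephyr best-responds to any q_Y: π_Z = (99 - 2Q)q_Z - 28q_Z.
Setting the follower's marginal profit to zero, 71 - 2q_Y - 4q_Z = 0, i.e. q_Z = (71 - 2q_Y)/4.
Yarrow substitutes q_Z(q_Y) into its own profit: π_Y = q_Y(99 - 2q_Y - (71 - 2q_Y)/2) - 28q_Y = (127/2 - q_Y)q_Y - 28q_Y.
The leader's first-order condition 71/2 - 2q_Y = 0 yields q_Y = 71/4.
Then q_Z = (71 - 2·(71/4))/4 = 71/8.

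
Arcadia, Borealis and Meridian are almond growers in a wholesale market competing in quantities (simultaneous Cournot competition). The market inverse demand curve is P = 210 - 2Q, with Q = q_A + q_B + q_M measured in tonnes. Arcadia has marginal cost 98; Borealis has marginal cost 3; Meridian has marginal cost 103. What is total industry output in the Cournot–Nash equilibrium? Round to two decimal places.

53.25

Arcadia's profit: π_A = (210 - 2Q)q_A - (98q_A). Setting ∂π_A/∂q_A = 0: 112 - 4q_A - 2(q_B + q_M) = 0.
Borealis's profit: π_B = (210 - 2Q)q_B - (3q_B). Setting ∂π_B/∂q_B = 0: 207 - 4q_B - 2(q_A + q_M) = 0.
Meridian's first-order condition: 107 - 4q_M - 2(q_A + q_B) = 0.
Adding the 3 first-order conditions: 426 − 8Q = 0, so Q = 213/4.
Back-substituting: q_A = (112 − 213/2)/2 = 11/4, q_B = (207 − 213/2)/2 = 201/4, q_M = (107 − 213/2)/2 = 1/4.
Total output Q = 11/4 + 201/4 + 1/4 = 213/4.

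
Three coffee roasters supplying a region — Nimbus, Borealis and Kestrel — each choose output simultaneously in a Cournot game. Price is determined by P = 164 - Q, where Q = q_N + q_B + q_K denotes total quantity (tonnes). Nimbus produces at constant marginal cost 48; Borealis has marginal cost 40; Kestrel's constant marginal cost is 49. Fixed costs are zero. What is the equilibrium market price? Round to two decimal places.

75.25

Nimbus's profit: π_N = (164 - Q)q_N - (48q_N). Setting ∂π_N/∂q_N = 0: 116 - 2q_N - (q_B + q_K) = 0.
Borealis's profit: π_B = (164 - Q)q_B - (40q_B). Setting ∂π_B/∂q_B = 0: 124 - 2q_B - (q_N + q_K) = 0.
Kestrel's first-order condition: 115 - 2q_K - (q_N + q_B) = 0.
Adding the 3 first-order conditions: 355 − 4Q = 0, so Q = 355/4.
Back-substituting: q_N = (116 − 355/4) = 109/4, q_B = (124 − 355/4) = 141/4, q_K = (115 − 355/4) = 105/4.
Total output Q = 355/4, so price P = 164 - 355/4 = 301/4.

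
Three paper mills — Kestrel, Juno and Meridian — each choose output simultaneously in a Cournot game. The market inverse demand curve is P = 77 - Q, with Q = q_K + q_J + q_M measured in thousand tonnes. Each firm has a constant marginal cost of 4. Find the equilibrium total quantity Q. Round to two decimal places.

A representative firm's profit is π_i = q_i(77 - Q) - 4q_i.
First-order condition (treating rivals' output as given): 73 - 2q_i - Σ_{j≠i} q_j = 0.
With identical firms every q_j equals q_i, so Σ_{j≠i} q_j = 2q_i and 73 = 4q_i, giving q_i = 73/4.
Total output Q = 73/4 + 73/4 + 73/4 = 219/4.

54.75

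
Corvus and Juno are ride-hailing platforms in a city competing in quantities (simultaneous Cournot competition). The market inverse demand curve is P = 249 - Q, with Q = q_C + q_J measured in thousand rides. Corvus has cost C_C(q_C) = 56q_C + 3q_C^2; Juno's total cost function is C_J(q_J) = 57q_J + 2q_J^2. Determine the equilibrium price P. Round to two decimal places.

199.87

Corvus's profit: π_C = (249 - Q)q_C - (56q_C + 3q_C²). Setting ∂π_C/∂q_C = 0: 193 - 8q_C - (q_J) = 0.
Juno's profit: π_J = (249 - Q)q_J - (57q_J + 2q_J²). Setting ∂π_J/∂q_J = 0: 192 - 6q_J - (q_C) = 0.
Rearranging gives the reaction functions q_C = (193 - q_J)/8 and q_J = (192 - q_C)/6.
Substituting one into the other gives q_C = 966/47 and q_J = 1343/47.
Total output Q = 49.1277, so price P = 249 - 49.1277 = 199.8723.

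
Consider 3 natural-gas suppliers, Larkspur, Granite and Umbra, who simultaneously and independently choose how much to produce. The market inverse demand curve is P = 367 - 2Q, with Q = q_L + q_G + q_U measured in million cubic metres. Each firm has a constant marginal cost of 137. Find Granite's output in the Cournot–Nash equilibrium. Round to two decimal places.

Each firm earns π_i = (367 - 2Q)q_i - 137q_i.
First-order condition (treating rivals' output as given): 230 - 4q_i - 2·Σ_{j≠i} q_j = 0.
With identical firms every q_j equals q_i, so Σ_{j≠i} q_j = 2q_i and 230 = 8q_i, giving q_i = 115/4.

28.75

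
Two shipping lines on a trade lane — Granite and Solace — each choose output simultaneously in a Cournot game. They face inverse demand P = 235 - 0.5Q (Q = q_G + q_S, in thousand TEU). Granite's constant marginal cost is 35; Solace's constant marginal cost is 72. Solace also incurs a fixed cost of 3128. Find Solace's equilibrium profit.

Granite's profit: π_G = (235 - 0.5Q)q_G - (35q_G). Setting ∂π_G/∂q_G = 0: 200 - q_G - (1/2)(q_S) = 0.
Solace's profit: π_S = (235 - 0.5Q)q_S - (72q_S). Setting ∂π_S/∂q_S = 0: 163 - q_S - (1/2)(q_G) = 0.
Best responses: q_G = (200 - (1/2)q_S), q_S = (163 - (1/2)q_G).
Solving the pair: q_G = 158, q_S = 84.
Price P = 235 - (1/2)·242 = 114.
Solace's profit: (114 - 72)·84 - 3128 = 400.

400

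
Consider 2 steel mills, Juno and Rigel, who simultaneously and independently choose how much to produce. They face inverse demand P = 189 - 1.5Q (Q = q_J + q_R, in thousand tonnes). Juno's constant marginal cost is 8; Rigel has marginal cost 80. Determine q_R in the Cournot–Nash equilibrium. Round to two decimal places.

8.22

Juno's profit: π_J = (189 - 1.5Q)q_J - (8q_J). Setting ∂π_J/∂q_J = 0: 181 - 3q_J - (3/2)(q_R) = 0.
Rigel's profit: π_R = (189 - 1.5Q)q_R - (80q_R). Setting ∂π_R/∂q_R = 0: 109 - 3q_R - (3/2)(q_J) = 0.
Rearranging gives the reaction functions q_J = (181 - (3/2)q_R)/3 and q_R = (109 - (3/2)q_J)/3.
Substituting one into the other gives q_J = 506/9 and q_R = 74/9.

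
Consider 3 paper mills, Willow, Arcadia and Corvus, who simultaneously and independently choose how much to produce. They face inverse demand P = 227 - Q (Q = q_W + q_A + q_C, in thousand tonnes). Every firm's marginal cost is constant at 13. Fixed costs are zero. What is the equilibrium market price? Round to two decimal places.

Each firm earns π_i = (227 - Q)q_i - 13q_i.
Setting ∂π_i/∂q_i = 0 with rivals' quantities fixed: 214 - 2q_i - Σ_{j≠i} q_j = 0.
With identical firms every q_j equals q_i, so Σ_{j≠i} q_j = 2q_i and 214 = 4q_i, giving q_i = 107/2.
Total output Q = 321/2, so price P = 227 - 321/2 = 133/2.

66.50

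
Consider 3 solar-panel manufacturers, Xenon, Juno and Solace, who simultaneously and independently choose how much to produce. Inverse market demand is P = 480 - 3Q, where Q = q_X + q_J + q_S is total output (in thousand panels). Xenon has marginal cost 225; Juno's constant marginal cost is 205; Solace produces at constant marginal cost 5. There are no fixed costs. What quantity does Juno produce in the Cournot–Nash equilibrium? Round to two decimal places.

Xenon's profit: π_X = (480 - 3Q)q_X - (225q_X). Setting ∂π_X/∂q_X = 0: 255 - 6q_X - 3(q_J + q_S) = 0.
Juno's first-order condition: 275 - 6q_J - 3(q_X + q_S) = 0.
Solace's first-order condition: 475 - 6q_S - 3(q_X + q_J) = 0.
Summing all 3 equations gives 1005 − 12Q = 0, hence Q = 335/4.
Back-substituting: q_X = (255 − 1005/4)/3 = 5/4, q_J = (275 − 1005/4)/3 = 95/12, q_S = (475 − 1005/4)/3 = 895/12.

7.92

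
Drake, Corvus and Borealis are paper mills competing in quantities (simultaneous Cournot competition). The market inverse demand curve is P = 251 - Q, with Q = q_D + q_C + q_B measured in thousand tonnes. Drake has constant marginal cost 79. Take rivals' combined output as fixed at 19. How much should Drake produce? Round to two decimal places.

76.50

With rivals' combined output fixed at 19, Drake's profit is π_D = (251 - 19 - q_D)q_D - (79q_D) = (232 - q_D)q_D - (79q_D).
∂π_D/∂q_D = 153 - 2q_D = 0, so q_D = 153/2.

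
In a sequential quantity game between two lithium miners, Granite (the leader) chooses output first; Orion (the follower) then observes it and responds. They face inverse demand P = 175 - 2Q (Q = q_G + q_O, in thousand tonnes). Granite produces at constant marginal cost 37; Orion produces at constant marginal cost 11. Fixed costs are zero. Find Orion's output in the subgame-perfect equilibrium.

27

The follower Orion best-responds to any q_G: π_O = (175 - 2Q)q_O - 11q_O.
Setting the follower's marginal profit to zero, 164 - 2q_G - 4q_O = 0, i.e. q_O = (164 - 2q_G)/4.
The leader anticipates this reaction. Substituting into P = 175 - 2Q gives P = 93 - q_G, so π_G = (93 - q_G)q_G - 37q_G.
Maximising: ∂π_G/∂q_G = 56 - 2q_G = 0, giving q_G = 28.
Then q_O = (164 - 2·28)/4 = 27.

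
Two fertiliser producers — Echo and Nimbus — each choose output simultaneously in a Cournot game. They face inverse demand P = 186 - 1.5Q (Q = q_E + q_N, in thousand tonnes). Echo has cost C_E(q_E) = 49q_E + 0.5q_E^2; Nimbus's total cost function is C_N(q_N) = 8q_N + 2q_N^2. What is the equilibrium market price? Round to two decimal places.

116.18

Echo's profit: π_E = (186 - 1.5Q)q_E - (49q_E + (1/2)q_E²). Setting ∂π_E/∂q_E = 0: 137 - 4q_E - (3/2)(q_N) = 0.
Nimbus's profit: π_N = (186 - 1.5Q)q_N - (8q_N + 2q_N²). Setting ∂π_N/∂q_N = 0: 178 - 7q_N - (3/2)(q_E) = 0.
So q_E = (137 - (3/2)q_N)/4 and q_N = (178 - (3/2)q_E)/7.
Substituting one into the other gives q_E = 26.8738 and q_N = 19.6699.
Total output Q = 46.5437, so price P = 186 - (3/2)·46.5437 = 116.1845.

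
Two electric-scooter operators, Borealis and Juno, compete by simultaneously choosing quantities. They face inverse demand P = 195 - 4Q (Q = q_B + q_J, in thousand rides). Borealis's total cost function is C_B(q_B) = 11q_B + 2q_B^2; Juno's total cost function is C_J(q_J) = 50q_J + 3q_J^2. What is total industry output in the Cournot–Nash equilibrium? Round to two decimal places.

19.74

Borealis's profit: π_B = (195 - 4Q)q_B - (11q_B + 2q_B²). Setting ∂π_B/∂q_B = 0: 184 - 12q_B - 4(q_J) = 0.
Juno's profit: π_J = (195 - 4Q)q_J - (50q_J + 3q_J²). Setting ∂π_J/∂q_J = 0: 145 - 14q_J - 4(q_B) = 0.
Best responses: q_B = (184 - 4q_J)/12, q_J = (145 - 4q_B)/14.
Substituting one into the other gives q_B = 499/38 and q_J = 251/38.
Total output Q = 499/38 + 251/38 = 375/19.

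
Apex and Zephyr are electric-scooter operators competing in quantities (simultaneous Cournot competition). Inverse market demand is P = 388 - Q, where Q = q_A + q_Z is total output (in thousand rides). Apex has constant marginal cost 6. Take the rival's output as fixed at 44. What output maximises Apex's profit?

With the rival's output fixed at 44, Apex's profit is π_A = (388 - 44 - q_A)q_A - (6q_A) = (344 - q_A)q_A - (6q_A).
∂π_A/∂q_A = 338 - 2q_A = 0, so q_A = 169.

169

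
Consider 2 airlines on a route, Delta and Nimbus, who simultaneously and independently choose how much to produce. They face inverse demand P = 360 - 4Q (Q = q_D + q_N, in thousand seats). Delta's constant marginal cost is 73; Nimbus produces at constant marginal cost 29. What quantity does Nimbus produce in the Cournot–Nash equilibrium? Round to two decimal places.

Delta's profit: π_D = (360 - 4Q)q_D - (73q_D). Setting ∂π_D/∂q_D = 0: 287 - 8q_D - 4(q_N) = 0.
Nimbus's profit: π_N = (360 - 4Q)q_N - (29q_N). Setting ∂π_N/∂q_N = 0: 331 - 8q_N - 4(q_D) = 0.
Best responses: q_D = (287 - 4q_N)/8, q_N = (331 - 4q_D)/8.
Substituting one into the other gives q_D = 81/4 and q_N = 125/4.

31.25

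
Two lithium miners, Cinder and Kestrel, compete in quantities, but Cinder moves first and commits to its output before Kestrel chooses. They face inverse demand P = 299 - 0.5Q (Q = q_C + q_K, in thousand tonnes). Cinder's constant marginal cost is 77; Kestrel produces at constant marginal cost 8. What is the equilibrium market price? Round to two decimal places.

The follower Kestrel best-responds to any q_C: π_K = (299 - 0.5Q)q_K - 8q_K.
∂π_K/∂q_K = 291 - (1/2)q_C - q_K = 0 gives the reaction function q_K = (291 - (1/2)q_C).
The leader anticipates this reaction. Substituting into P = 299 - 0.5Q gives P = 307/2 - (1/4)q_C, so π_C = (307/2 - (1/4)q_C)q_C - 77q_C.
The leader's first-order condition 153/2 - (1/2)q_C = 0 yields q_C = 153.
Then q_K = (291 - (1/2)·153) = 429/2.
Total output Q = 735/2, so price P = 299 - (1/2)·(735/2) = 461/4.

115.25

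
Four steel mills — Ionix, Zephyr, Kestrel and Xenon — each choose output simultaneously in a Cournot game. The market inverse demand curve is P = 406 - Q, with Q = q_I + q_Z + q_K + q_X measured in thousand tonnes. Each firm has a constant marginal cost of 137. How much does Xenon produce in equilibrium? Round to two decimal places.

53.80

Each firm earns π_i = (406 - Q)q_i - 137q_i.
Setting ∂π_i/∂q_i = 0 with rivals' quantities fixed: 269 - 2q_i - Σ_{j≠i} q_j = 0.
By symmetry each firm produces the same amount; substituting Σ_{j≠i} q_j = 3q_i yields q_i = 269/5.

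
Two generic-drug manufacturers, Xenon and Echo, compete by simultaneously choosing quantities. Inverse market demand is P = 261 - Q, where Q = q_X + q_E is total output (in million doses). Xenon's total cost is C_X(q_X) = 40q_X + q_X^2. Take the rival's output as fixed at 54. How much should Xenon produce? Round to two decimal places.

41.75

With the rival's output fixed at 54, Xenon's profit is π_X = (261 - 54 - q_X)q_X - (40q_X + q_X²) = (207 - q_X)q_X - (40q_X + q_X²).
∂π_X/∂q_X = 167 - 4q_X = 0, so q_X = 167/4.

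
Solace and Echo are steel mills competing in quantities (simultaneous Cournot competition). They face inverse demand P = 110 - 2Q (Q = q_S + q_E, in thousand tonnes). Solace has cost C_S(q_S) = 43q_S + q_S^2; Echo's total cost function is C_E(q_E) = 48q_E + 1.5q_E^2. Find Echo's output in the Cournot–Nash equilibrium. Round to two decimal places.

Solace's profit: π_S = (110 - 2Q)q_S - (43q_S + q_S²). Setting ∂π_S/∂q_S = 0: 67 - 6q_S - 2(q_E) = 0.
Echo's first-order condition: 62 - 7q_E - 2(q_S) = 0.
So q_S = (67 - 2q_E)/6 and q_E = (62 - 2q_S)/7.
Solving the pair: q_S = 345/38, q_E = 119/19.

6.26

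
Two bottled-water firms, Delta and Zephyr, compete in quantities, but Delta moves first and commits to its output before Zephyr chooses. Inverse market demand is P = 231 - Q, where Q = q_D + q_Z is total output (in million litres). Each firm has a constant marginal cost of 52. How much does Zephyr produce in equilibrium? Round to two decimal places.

44.75

The follower Zephyr best-responds to any q_D: π_Z = (231 - Q)q_Z - 52q_Z.
Follower FOC: 179 - q_D - 2q_Z = 0, so q_Z(q_D) = (179 - q_D)/2.
The leader anticipates this reaction. Substituting into P = 231 - Q gives P = 283/2 - (1/2)q_D, so π_D = (283/2 - (1/2)q_D)q_D - 52q_D.
The leader's first-order condition 179/2 - q_D = 0 yields q_D = 179/2.
Then q_Z = (179 - 179/2)/2 = 179/4.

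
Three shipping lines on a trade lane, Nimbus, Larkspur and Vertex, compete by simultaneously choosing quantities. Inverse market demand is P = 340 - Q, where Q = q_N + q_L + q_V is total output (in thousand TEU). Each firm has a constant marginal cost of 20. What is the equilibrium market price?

100

Each firm earns π_i = (340 - Q)q_i - 20q_i.
Setting ∂π_i/∂q_i = 0 with rivals' quantities fixed: 320 - 2q_i - Σ_{j≠i} q_j = 0.
With identical firms every q_j equals q_i, so Σ_{j≠i} q_j = 2q_i and 320 = 4q_i, giving q_i = 80.
Total output Q = 240, so price P = 340 - 240 = 100.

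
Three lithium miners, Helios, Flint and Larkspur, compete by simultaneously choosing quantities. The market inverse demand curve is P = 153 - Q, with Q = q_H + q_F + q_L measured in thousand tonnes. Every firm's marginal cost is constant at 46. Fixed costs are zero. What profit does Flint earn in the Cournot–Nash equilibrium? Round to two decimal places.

Each firm earns π_i = (153 - Q)q_i - 46q_i.
Setting ∂π_i/∂q_i = 0 with rivals' quantities fixed: 107 - 2q_i - Σ_{j≠i} q_j = 0.
By symmetry each firm produces the same amount; substituting Σ_{j≠i} q_j = 2q_i yields q_i = 107/4.
Price P = 153 - 321/4 = 291/4.
Flint's profit: (291/4 - 46)·(107/4) = 715.5625.

715.56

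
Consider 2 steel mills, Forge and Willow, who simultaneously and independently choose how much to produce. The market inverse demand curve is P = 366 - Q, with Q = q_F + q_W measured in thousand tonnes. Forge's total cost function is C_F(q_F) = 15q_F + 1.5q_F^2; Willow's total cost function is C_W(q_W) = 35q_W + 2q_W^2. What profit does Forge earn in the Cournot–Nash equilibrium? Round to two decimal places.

Forge's profit: π_F = (366 - Q)q_F - (15q_F + (3/2)q_F²). Setting ∂π_F/∂q_F = 0: 351 - 5q_F - (q_W) = 0.
Willow's first-order condition: 331 - 6q_W - (q_F) = 0.
Best responses: q_F = (351 - q_W)/5, q_W = (331 - q_F)/6.
Substituting one into the other gives q_F = 1775/29 and q_W = 1304/29.
Price P = 366 - 106.1724 = 259.8276.
Forge's profit: 259.8276·(1775/29) - 15·(1775/29) - (3/2)(1775/29)² = 9365.7105.

9365.71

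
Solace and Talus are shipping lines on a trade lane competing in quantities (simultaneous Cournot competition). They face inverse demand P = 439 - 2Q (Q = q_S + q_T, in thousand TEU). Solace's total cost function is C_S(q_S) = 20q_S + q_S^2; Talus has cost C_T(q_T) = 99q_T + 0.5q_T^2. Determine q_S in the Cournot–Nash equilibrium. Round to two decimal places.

54.42

Solace's profit: π_S = (439 - 2Q)q_S - (20q_S + q_S²). Setting ∂π_S/∂q_S = 0: 419 - 6q_S - 2(q_T) = 0.
Talus's profit: π_T = (439 - 2Q)q_T - (99q_T + (1/2)q_T²). Setting ∂π_T/∂q_T = 0: 340 - 5q_T - 2(q_S) = 0.
Best responses: q_S = (419 - 2q_T)/6, q_T = (340 - 2q_S)/5.
Solving the pair: q_S = 1415/26, q_T = 601/13.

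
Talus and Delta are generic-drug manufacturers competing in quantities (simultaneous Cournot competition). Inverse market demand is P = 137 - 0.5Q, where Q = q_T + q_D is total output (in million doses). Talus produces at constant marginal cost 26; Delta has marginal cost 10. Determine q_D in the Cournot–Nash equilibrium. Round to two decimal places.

Talus's profit: π_T = (137 - 0.5Q)q_T - (26q_T). Setting ∂π_T/∂q_T = 0: 111 - q_T - (1/2)(q_D) = 0.
Delta's profit: π_D = (137 - 0.5Q)q_D - (10q_D). Setting ∂π_D/∂q_D = 0: 127 - q_D - (1/2)(q_T) = 0.
Rearranging gives the reaction functions q_T = (111 - (1/2)q_D) and q_D = (127 - (1/2)q_T).
Solving the pair: q_T = 190/3, q_D = 286/3.

95.33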